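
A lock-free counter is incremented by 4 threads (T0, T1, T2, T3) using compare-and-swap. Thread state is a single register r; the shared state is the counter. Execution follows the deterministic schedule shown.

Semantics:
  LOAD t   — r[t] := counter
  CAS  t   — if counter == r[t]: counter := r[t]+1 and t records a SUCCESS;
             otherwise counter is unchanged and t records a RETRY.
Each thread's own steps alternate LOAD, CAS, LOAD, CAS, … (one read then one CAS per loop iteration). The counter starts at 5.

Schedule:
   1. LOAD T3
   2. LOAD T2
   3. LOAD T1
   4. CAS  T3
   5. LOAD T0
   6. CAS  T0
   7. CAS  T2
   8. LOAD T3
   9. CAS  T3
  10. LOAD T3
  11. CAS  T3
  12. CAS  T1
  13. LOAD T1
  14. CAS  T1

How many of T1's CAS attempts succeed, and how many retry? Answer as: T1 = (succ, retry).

T3 LOAD — after: cnt=5, r=5 — load
T2 LOAD — after: cnt=5, r=5 — load
T1 LOAD — after: cnt=5, r=5 — load
T3 CAS — after: cnt=6, r=5 — ok
T0 LOAD — after: cnt=6, r=6 — load
T0 CAS — after: cnt=7, r=6 — ok
T2 CAS — after: cnt=7, r=5 — retry
T3 LOAD — after: cnt=7, r=7 — load
T3 CAS — after: cnt=8, r=7 — ok
T3 LOAD — after: cnt=8, r=8 — load
T3 CAS — after: cnt=9, r=8 — ok
T1 CAS — after: cnt=9, r=5 — retry
T1 LOAD — after: cnt=9, r=9 — load
T1 CAS — after: cnt=10, r=9 — ok

T1 = (1, 1)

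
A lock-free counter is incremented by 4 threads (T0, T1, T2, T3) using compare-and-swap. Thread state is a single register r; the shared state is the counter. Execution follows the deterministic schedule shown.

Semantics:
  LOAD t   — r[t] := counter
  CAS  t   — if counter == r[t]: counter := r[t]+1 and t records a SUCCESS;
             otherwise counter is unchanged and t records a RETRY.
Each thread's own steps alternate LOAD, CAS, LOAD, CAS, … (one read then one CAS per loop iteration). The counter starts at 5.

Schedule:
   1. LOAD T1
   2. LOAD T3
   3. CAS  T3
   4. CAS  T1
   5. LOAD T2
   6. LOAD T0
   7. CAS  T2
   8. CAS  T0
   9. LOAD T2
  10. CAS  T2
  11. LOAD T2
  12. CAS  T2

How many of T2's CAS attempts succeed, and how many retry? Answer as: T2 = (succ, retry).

T2 = (3, 0)

[1] T1.load  rd  (counter 5, T1.r 5)
[2] T3.load  rd  (counter 5, T3.r 5)
[3] T3.cas  hit  (counter 6, T3.r 5)
[4] T1.cas  miss  (counter 6, T1.r 5)
[5] T2.load  rd  (counter 6, T2.r 6)
[6] T0.load  rd  (counter 6, T0.r 6)
[7] T2.cas  hit  (counter 7, T2.r 6)
[8] T0.cas  miss  (counter 7, T0.r 6)
[9] T2.load  rd  (counter 7, T2.r 7)
[10] T2.cas  hit  (counter 8, T2.r 7)
[11] T2.load  rd  (counter 8, T2.r 8)
[12] T2.cas  hit  (counter 9, T2.r 8)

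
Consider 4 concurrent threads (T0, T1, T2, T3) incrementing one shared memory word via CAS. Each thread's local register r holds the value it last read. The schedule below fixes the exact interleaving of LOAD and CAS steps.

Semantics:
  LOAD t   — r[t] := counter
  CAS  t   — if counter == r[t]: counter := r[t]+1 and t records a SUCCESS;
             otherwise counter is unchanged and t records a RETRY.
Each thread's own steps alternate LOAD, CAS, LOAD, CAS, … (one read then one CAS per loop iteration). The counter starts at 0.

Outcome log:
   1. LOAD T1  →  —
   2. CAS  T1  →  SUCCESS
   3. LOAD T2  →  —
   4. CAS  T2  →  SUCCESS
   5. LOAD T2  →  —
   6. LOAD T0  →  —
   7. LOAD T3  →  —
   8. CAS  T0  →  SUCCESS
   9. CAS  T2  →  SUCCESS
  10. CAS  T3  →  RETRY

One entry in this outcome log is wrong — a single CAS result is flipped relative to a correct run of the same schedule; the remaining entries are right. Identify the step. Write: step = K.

Reference trace:
T1 LOAD — after: cnt=0, r=0 — load
T1 CAS — after: cnt=1, r=0 — ok
T2 LOAD — after: cnt=1, r=1 — load
T2 CAS — after: cnt=2, r=1 — ok
T2 LOAD — after: cnt=2, r=2 — load
T0 LOAD — after: cnt=2, r=2 — load
T3 LOAD — after: cnt=2, r=2 — load
T0 CAS — after: cnt=3, r=2 — ok
T2 CAS — after: cnt=3, r=2 — retry
T3 CAS — after: cnt=3, r=2 — retry
Log disagrees first at step 9.

step = 9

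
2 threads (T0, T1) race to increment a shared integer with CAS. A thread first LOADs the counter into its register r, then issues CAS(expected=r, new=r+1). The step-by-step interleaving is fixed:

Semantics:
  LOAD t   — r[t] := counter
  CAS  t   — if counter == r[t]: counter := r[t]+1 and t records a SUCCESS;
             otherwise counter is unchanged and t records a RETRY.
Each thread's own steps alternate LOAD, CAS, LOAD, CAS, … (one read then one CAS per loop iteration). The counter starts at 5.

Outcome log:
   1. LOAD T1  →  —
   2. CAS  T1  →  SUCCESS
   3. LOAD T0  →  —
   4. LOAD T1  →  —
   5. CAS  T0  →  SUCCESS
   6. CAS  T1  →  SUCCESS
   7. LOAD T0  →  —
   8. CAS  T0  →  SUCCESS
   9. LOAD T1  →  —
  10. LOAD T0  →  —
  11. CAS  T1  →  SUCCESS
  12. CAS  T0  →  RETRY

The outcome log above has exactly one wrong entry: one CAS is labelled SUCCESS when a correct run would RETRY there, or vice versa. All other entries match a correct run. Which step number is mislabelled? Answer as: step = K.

Re-executing:
#1 T1 reads 5
#2 T1 CAS(5→6) writes; counter now 6
#3 T0 reads 6
#4 T1 reads 6
#5 T0 CAS(6→7) writes; counter now 7
#6 T1 CAS(6→7) fails; counter now 7
#7 T0 reads 7
#8 T0 CAS(7→8) writes; counter now 8
#9 T1 reads 8
#10 T0 reads 8
#11 T1 CAS(8→9) writes; counter now 9
#12 T0 CAS(8→9) fails; counter now 9
Flip is step 6.

step = 6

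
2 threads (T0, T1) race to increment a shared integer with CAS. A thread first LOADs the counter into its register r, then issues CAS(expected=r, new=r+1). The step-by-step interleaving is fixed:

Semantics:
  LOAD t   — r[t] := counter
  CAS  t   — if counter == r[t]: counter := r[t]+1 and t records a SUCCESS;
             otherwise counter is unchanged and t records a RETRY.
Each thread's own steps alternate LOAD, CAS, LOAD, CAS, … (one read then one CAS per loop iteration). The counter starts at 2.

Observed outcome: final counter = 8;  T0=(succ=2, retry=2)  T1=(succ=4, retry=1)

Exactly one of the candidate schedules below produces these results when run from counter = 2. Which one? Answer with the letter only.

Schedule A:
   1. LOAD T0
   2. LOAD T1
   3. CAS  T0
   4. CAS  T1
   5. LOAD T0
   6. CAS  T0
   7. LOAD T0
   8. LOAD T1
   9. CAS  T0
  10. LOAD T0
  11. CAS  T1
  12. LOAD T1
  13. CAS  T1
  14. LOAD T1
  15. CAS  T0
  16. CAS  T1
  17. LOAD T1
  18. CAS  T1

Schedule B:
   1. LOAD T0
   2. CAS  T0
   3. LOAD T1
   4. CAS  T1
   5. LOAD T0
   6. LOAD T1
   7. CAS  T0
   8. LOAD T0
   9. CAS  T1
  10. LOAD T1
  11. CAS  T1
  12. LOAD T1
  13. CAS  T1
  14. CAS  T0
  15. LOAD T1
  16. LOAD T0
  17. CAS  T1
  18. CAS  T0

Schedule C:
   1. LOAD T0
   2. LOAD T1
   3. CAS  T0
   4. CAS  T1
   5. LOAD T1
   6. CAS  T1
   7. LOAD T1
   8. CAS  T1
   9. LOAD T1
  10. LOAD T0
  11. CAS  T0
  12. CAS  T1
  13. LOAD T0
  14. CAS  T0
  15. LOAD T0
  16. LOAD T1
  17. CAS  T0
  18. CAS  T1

Simulating candidate B:
   1) LOAD T0:  M=2  r_T0=2
   2) CAS  T0:  M=3  r_T0=2 ✓
   3) LOAD T1:  M=3  r_T1=3
   4) CAS  T1:  M=4  r_T1=3 ✓
   5) LOAD T0:  M=4  r_T0=4
   6) LOAD T1:  M=4  r_T1=4
   7) CAS  T0:  M=5  r_T0=4 ✓
   8) LOAD T0:  M=5  r_T0=5
   9) CAS  T1:  M=5  r_T1=4 ✗
  10) LOAD T1:  M=5  r_T1=5
  11) CAS  T1:  M=6  r_T1=5 ✓
  12) LOAD T1:  M=6  r_T1=6
  13) CAS  T1:  M=7  r_T1=6 ✓
  14) CAS  T0:  M=7  r_T0=5 ✗
  15) LOAD T1:  M=7  r_T1=7
  16) LOAD T0:  M=7  r_T0=7
  17) CAS  T1:  M=8  r_T1=7 ✓
  18) CAS  T0:  M=8  r_T0=7 ✗

B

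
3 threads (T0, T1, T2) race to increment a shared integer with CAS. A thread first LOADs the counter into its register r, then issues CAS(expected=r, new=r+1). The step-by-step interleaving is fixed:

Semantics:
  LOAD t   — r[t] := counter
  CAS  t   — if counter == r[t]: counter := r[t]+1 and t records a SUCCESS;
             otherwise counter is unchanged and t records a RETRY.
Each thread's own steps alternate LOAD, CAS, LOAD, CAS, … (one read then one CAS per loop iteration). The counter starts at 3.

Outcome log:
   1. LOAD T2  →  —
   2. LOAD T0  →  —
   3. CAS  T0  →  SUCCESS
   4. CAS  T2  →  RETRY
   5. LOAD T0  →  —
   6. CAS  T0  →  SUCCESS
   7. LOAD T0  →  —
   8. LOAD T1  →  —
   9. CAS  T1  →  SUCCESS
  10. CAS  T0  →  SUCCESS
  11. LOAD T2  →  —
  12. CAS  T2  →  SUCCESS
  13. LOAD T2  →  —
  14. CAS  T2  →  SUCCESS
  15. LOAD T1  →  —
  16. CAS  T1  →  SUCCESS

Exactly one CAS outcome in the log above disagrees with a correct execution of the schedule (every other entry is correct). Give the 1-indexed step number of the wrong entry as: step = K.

step = 10

Re-executing:
[1] T2.load  rd  (counter 3, T2.r 3)
[2] T0.load  rd  (counter 3, T0.r 3)
[3] T0.cas  hit  (counter 4, T0.r 3)
[4] T2.cas  miss  (counter 4, T2.r 3)
[5] T0.load  rd  (counter 4, T0.r 4)
[6] T0.cas  hit  (counter 5, T0.r 4)
[7] T0.load  rd  (counter 5, T0.r 5)
[8] T1.load  rd  (counter 5, T1.r 5)
[9] T1.cas  hit  (counter 6, T1.r 5)
[10] T0.cas  miss  (counter 6, T0.r 5)
[11] T2.load  rd  (counter 6, T2.r 6)
[12] T2.cas  hit  (counter 7, T2.r 6)
[13] T2.load  rd  (counter 7, T2.r 7)
[14] T2.cas  hit  (counter 8, T2.r 7)
[15] T1.load  rd  (counter 8, T1.r 8)
[16] T1.cas  hit  (counter 9, T1.r 8)
Mismatch at 10.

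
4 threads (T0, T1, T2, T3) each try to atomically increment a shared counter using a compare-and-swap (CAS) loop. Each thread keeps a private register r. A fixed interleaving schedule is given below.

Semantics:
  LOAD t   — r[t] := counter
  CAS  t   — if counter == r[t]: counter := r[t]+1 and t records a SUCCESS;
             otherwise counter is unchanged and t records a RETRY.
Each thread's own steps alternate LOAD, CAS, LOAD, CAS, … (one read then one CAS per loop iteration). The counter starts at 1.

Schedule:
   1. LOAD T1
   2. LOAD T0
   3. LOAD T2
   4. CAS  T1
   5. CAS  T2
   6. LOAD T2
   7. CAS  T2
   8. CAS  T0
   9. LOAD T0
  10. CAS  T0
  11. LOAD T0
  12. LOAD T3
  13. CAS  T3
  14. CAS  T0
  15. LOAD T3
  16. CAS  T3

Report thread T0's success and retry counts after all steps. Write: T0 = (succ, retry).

#1 T1 reads 1
#2 T0 reads 1
#3 T2 reads 1
#4 T1 CAS(1→2) writes; counter now 2
#5 T2 CAS(1→2) fails; counter now 2
#6 T2 reads 2
#7 T2 CAS(2→3) writes; counter now 3
#8 T0 CAS(1→2) fails; counter now 3
#9 T0 reads 3
#10 T0 CAS(3→4) writes; counter now 4
#11 T0 reads 4
#12 T3 reads 4
#13 T3 CAS(4→5) writes; counter now 5
#14 T0 CAS(4→5) fails; counter now 5
#15 T3 reads 5
#16 T3 CAS(5→6) writes; counter now 6

T0 = (1, 2)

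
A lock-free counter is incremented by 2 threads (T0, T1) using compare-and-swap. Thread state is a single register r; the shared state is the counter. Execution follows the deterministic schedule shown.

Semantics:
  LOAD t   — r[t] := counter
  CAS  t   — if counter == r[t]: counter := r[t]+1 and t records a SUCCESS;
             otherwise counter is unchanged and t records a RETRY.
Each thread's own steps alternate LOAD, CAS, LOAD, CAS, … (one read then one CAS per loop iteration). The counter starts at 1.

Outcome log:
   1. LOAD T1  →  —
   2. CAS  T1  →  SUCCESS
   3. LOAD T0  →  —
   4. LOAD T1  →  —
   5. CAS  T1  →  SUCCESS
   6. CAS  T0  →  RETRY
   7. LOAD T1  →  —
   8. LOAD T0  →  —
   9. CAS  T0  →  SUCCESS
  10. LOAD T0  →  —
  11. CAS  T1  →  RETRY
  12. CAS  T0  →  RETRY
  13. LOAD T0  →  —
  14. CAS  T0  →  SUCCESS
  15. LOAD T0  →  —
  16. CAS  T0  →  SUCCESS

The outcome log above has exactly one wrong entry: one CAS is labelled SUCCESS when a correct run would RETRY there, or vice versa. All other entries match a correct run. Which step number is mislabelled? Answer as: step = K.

step = 12

Re-executing:
T1 LOAD — after: cnt=1, r=1 — load
T1 CAS — after: cnt=2, r=1 — ok
T0 LOAD — after: cnt=2, r=2 — load
T1 LOAD — after: cnt=2, r=2 — load
T1 CAS — after: cnt=3, r=2 — ok
T0 CAS — after: cnt=3, r=2 — retry
T1 LOAD — after: cnt=3, r=3 — load
T0 LOAD — after: cnt=3, r=3 — load
T0 CAS — after: cnt=4, r=3 — ok
T0 LOAD — after: cnt=4, r=4 — load
T1 CAS — after: cnt=4, r=3 — retry
T0 CAS — after: cnt=5, r=4 — ok
T0 LOAD — after: cnt=5, r=5 — load
T0 CAS — after: cnt=6, r=5 — ok
T0 LOAD — after: cnt=6, r=6 — load
T0 CAS — after: cnt=7, r=6 — ok
Flip is step 12.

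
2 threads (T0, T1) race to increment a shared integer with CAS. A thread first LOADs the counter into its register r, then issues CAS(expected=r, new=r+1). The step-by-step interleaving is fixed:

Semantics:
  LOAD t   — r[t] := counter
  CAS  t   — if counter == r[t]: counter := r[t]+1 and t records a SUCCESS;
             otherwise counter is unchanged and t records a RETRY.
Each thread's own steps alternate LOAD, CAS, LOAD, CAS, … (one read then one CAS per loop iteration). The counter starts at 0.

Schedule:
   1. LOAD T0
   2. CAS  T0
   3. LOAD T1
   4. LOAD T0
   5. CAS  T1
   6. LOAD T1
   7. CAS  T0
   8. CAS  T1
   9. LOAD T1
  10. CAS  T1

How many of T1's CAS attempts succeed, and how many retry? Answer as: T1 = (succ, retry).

T1 = (3, 0)

   1) LOAD T0:  M=0  r_T0=0
   2) CAS  T0:  M=1  r_T0=0 ✓
   3) LOAD T1:  M=1  r_T1=1
   4) LOAD T0:  M=1  r_T0=1
   5) CAS  T1:  M=2  r_T1=1 ✓
   6) LOAD T1:  M=2  r_T1=2
   7) CAS  T0:  M=2  r_T0=1 ✗
   8) CAS  T1:  M=3  r_T1=2 ✓
   9) LOAD T1:  M=3  r_T1=3
  10) CAS  T1:  M=4  r_T1=3 ✓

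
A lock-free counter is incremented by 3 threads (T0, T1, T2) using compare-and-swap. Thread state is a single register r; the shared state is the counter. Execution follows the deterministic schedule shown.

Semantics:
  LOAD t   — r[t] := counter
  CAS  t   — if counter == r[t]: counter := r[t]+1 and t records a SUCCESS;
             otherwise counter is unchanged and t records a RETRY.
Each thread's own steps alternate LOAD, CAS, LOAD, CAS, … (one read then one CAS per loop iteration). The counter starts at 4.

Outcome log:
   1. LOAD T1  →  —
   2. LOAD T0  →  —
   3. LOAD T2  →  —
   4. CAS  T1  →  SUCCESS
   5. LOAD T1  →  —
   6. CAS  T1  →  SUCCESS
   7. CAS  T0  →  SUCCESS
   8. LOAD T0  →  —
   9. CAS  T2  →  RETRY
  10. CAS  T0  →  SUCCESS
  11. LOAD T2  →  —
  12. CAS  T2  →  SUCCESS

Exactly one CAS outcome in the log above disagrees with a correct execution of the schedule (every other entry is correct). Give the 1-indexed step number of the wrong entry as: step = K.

step = 7

Correct run:
1. LOAD T1 → mem=4 r[T1]=4 [LOAD]
2. LOAD T0 → mem=4 r[T0]=4 [LOAD]
3. LOAD T2 → mem=4 r[T2]=4 [LOAD]
4. CAS T1 → mem=5 r[T1]=4 [OK]
5. LOAD T1 → mem=5 r[T1]=5 [LOAD]
6. CAS T1 → mem=6 r[T1]=5 [OK]
7. CAS T0 → mem=6 r[T0]=4 [RETRY]
8. LOAD T0 → mem=6 r[T0]=6 [LOAD]
9. CAS T2 → mem=6 r[T2]=4 [RETRY]
10. CAS T0 → mem=7 r[T0]=6 [OK]
11. LOAD T2 → mem=7 r[T2]=7 [LOAD]
12. CAS T2 → mem=8 r[T2]=7 [OK]
Flip is step 7.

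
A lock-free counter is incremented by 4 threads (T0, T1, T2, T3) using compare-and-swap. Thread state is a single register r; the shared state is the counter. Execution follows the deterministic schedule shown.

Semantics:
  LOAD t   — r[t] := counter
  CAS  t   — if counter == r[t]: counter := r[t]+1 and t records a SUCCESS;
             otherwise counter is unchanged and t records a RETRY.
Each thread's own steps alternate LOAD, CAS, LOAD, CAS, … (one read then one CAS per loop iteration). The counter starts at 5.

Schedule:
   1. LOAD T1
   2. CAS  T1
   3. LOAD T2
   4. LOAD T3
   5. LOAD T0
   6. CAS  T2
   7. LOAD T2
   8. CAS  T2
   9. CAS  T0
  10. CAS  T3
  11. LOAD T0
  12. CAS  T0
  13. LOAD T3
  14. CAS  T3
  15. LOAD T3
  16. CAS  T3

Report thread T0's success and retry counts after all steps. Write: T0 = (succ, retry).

step 1: T1 LOAD ⇒ load; ctr=5 reg=5
step 2: T1 CAS ⇒ ok; ctr=6 reg=5
step 3: T2 LOAD ⇒ load; ctr=6 reg=6
step 4: T3 LOAD ⇒ load; ctr=6 reg=6
step 5: T0 LOAD ⇒ load; ctr=6 reg=6
step 6: T2 CAS ⇒ ok; ctr=7 reg=6
step 7: T2 LOAD ⇒ load; ctr=7 reg=7
step 8: T2 CAS ⇒ ok; ctr=8 reg=7
step 9: T0 CAS ⇒ retry; ctr=8 reg=6
step 10: T3 CAS ⇒ retry; ctr=8 reg=6
step 11: T0 LOAD ⇒ load; ctr=8 reg=8
step 12: T0 CAS ⇒ ok; ctr=9 reg=8
step 13: T3 LOAD ⇒ load; ctr=9 reg=9
step 14: T3 CAS ⇒ ok; ctr=10 reg=9
step 15: T3 LOAD ⇒ load; ctr=10 reg=10
step 16: T3 CAS ⇒ ok; ctr=11 reg=10

T0 = (1, 1)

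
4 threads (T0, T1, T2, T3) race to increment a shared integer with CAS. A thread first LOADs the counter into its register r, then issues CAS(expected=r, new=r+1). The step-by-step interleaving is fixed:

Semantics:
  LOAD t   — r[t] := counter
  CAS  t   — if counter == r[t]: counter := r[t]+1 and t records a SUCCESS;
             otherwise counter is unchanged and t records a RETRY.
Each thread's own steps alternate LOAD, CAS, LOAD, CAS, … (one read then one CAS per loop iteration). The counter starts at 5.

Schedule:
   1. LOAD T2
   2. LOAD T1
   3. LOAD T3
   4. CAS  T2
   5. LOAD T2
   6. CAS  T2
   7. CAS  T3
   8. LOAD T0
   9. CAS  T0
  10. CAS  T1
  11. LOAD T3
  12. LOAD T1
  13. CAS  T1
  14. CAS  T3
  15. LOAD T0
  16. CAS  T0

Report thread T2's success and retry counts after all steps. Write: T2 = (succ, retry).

T2 = (2, 0)

step 1: T2 LOAD ⇒ load; ctr=5 reg=5
step 2: T1 LOAD ⇒ load; ctr=5 reg=5
step 3: T3 LOAD ⇒ load; ctr=5 reg=5
step 4: T2 CAS ⇒ ok; ctr=6 reg=5
step 5: T2 LOAD ⇒ load; ctr=6 reg=6
step 6: T2 CAS ⇒ ok; ctr=7 reg=6
step 7: T3 CAS ⇒ retry; ctr=7 reg=5
step 8: T0 LOAD ⇒ load; ctr=7 reg=7
step 9: T0 CAS ⇒ ok; ctr=8 reg=7
step 10: T1 CAS ⇒ retry; ctr=8 reg=5
step 11: T3 LOAD ⇒ load; ctr=8 reg=8
step 12: T1 LOAD ⇒ load; ctr=8 reg=8
step 13: T1 CAS ⇒ ok; ctr=9 reg=8
step 14: T3 CAS ⇒ retry; ctr=9 reg=8
step 15: T0 LOAD ⇒ load; ctr=9 reg=9
step 16: T0 CAS ⇒ ok; ctr=10 reg=9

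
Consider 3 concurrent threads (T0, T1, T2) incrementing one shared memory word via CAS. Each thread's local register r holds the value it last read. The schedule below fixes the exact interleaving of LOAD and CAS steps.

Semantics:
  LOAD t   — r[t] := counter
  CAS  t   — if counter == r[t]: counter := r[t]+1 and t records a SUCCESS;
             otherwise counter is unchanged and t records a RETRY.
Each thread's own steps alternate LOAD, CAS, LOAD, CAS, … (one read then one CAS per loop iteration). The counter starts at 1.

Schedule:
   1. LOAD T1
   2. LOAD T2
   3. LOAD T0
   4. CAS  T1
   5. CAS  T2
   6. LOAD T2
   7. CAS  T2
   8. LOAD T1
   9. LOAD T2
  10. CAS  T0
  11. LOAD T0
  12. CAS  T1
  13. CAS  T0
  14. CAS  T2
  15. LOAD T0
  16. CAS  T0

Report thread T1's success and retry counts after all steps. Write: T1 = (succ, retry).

T1 = (2, 0)

step 1: T1 LOAD ⇒ load; ctr=1 reg=1
step 2: T2 LOAD ⇒ load; ctr=1 reg=1
step 3: T0 LOAD ⇒ load; ctr=1 reg=1
step 4: T1 CAS ⇒ ok; ctr=2 reg=1
step 5: T2 CAS ⇒ retry; ctr=2 reg=1
step 6: T2 LOAD ⇒ load; ctr=2 reg=2
step 7: T2 CAS ⇒ ok; ctr=3 reg=2
step 8: T1 LOAD ⇒ load; ctr=3 reg=3
step 9: T2 LOAD ⇒ load; ctr=3 reg=3
step 10: T0 CAS ⇒ retry; ctr=3 reg=1
step 11: T0 LOAD ⇒ load; ctr=3 reg=3
step 12: T1 CAS ⇒ ok; ctr=4 reg=3
step 13: T0 CAS ⇒ retry; ctr=4 reg=3
step 14: T2 CAS ⇒ retry; ctr=4 reg=3
step 15: T0 LOAD ⇒ load; ctr=4 reg=4
step 16: T0 CAS ⇒ ok; ctr=5 reg=4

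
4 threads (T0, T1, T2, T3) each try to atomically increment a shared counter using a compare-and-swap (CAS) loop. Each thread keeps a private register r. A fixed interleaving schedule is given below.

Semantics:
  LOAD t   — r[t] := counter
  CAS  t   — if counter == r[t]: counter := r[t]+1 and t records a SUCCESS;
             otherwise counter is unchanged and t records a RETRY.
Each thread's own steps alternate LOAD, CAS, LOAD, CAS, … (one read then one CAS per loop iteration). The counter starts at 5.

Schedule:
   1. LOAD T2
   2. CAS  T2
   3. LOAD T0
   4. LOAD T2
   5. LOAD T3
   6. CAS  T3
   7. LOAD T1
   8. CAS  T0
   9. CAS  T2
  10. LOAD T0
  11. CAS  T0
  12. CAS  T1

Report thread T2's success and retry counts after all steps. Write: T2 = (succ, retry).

T2 = (1, 1)

   1) LOAD T2:  M=5  r_T2=5
   2) CAS  T2:  M=6  r_T2=5 ✓
   3) LOAD T0:  M=6  r_T0=6
   4) LOAD T2:  M=6  r_T2=6
   5) LOAD T3:  M=6  r_T3=6
   6) CAS  T3:  M=7  r_T3=6 ✓
   7) LOAD T1:  M=7  r_T1=7
   8) CAS  T0:  M=7  r_T0=6 ✗
   9) CAS  T2:  M=7  r_T2=6 ✗
  10) LOAD T0:  M=7  r_T0=7
  11) CAS  T0:  M=8  r_T0=7 ✓
  12) CAS  T1:  M=8  r_T1=7 ✗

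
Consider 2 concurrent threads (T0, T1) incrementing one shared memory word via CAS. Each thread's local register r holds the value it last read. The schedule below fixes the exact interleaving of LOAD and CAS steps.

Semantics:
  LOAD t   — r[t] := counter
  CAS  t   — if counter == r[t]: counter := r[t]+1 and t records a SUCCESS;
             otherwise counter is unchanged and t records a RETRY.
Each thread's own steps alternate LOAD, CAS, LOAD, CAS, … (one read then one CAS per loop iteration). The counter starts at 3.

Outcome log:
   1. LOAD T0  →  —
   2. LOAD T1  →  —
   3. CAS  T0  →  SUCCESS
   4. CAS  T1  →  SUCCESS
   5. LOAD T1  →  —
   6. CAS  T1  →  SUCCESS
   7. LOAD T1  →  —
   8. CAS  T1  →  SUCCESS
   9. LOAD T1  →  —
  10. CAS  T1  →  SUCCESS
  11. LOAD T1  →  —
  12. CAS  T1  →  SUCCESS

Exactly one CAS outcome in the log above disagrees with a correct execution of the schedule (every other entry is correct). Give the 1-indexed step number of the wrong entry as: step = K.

Reference trace:
   1) LOAD T0:  M=3  r_T0=3
   2) LOAD T1:  M=3  r_T1=3
   3) CAS  T0:  M=4  r_T0=3 ✓
   4) CAS  T1:  M=4  r_T1=3 ✗
   5) LOAD T1:  M=4  r_T1=4
   6) CAS  T1:  M=5  r_T1=4 ✓
   7) LOAD T1:  M=5  r_T1=5
   8) CAS  T1:  M=6  r_T1=5 ✓
   9) LOAD T1:  M=6  r_T1=6
  10) CAS  T1:  M=7  r_T1=6 ✓
  11) LOAD T1:  M=7  r_T1=7
  12) CAS  T1:  M=8  r_T1=7 ✓
Mismatch at 4.

step = 4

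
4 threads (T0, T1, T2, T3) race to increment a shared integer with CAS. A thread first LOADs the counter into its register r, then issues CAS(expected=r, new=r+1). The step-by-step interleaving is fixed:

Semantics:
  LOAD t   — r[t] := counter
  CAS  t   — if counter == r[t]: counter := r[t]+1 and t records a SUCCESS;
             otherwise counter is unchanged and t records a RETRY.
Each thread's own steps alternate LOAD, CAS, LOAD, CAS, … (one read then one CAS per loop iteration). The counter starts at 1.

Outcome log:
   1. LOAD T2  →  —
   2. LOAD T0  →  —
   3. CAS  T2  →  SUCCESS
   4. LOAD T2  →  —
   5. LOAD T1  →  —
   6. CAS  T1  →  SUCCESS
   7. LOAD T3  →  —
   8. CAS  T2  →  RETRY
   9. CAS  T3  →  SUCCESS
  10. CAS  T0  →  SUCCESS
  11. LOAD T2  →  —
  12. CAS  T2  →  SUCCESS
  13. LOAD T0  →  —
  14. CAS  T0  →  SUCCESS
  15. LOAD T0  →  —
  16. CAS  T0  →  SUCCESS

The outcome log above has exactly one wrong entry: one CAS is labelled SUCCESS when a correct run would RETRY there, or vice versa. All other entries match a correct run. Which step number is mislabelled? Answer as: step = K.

step = 10

Reference trace:
T2 LOAD — after: cnt=1, r=1 — load
T0 LOAD — after: cnt=1, r=1 — load
T2 CAS — after: cnt=2, r=1 — ok
T2 LOAD — after: cnt=2, r=2 — load
T1 LOAD — after: cnt=2, r=2 — load
T1 CAS — after: cnt=3, r=2 — ok
T3 LOAD — after: cnt=3, r=3 — load
T2 CAS — after: cnt=3, r=2 — retry
T3 CAS — after: cnt=4, r=3 — ok
T0 CAS — after: cnt=4, r=1 — retry
T2 LOAD — after: cnt=4, r=4 — load
T2 CAS — after: cnt=5, r=4 — ok
T0 LOAD — after: cnt=5, r=5 — load
T0 CAS — after: cnt=6, r=5 — ok
T0 LOAD — after: cnt=6, r=6 — load
T0 CAS — after: cnt=7, r=6 — ok
Mismatch at 10.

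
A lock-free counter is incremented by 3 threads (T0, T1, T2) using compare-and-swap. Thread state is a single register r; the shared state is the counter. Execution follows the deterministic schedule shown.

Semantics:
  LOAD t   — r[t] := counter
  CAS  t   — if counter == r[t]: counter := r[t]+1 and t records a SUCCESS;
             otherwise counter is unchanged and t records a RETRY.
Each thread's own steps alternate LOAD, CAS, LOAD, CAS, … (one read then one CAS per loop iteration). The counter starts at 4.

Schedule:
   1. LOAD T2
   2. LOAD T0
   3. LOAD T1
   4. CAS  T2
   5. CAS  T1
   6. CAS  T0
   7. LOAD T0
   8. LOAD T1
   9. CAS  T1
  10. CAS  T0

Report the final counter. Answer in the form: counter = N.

counter = 6

#1 T2 reads 4
#2 T0 reads 4
#3 T1 reads 4
#4 T2 CAS(4→5) writes; counter now 5
#5 T1 CAS(4→5) fails; counter now 5
#6 T0 CAS(4→5) fails; counter now 5
#7 T0 reads 5
#8 T1 reads 5
#9 T1 CAS(5→6) writes; counter now 6
#10 T0 CAS(5→6) fails; counter now 6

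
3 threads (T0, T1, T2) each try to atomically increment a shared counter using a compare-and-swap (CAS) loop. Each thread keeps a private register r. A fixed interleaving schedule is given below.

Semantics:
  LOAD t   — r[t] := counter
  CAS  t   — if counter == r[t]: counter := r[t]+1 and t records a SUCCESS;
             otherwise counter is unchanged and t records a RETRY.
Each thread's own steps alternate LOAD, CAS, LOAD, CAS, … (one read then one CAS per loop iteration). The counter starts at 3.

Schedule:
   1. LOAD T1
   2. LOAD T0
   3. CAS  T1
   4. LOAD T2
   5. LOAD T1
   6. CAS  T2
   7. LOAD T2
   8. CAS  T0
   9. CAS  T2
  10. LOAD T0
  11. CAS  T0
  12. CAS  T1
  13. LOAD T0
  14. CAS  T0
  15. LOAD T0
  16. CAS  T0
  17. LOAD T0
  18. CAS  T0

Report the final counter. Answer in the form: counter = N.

counter = 10

[1] T1.load  rd  (counter 3, T1.r 3)
[2] T0.load  rd  (counter 3, T0.r 3)
[3] T1.cas  hit  (counter 4, T1.r 3)
[4] T2.load  rd  (counter 4, T2.r 4)
[5] T1.load  rd  (counter 4, T1.r 4)
[6] T2.cas  hit  (counter 5, T2.r 4)
[7] T2.load  rd  (counter 5, T2.r 5)
[8] T0.cas  miss  (counter 5, T0.r 3)
[9] T2.cas  hit  (counter 6, T2.r 5)
[10] T0.load  rd  (counter 6, T0.r 6)
[11] T0.cas  hit  (counter 7, T0.r 6)
[12] T1.cas  miss  (counter 7, T1.r 4)
[13] T0.load  rd  (counter 7, T0.r 7)
[14] T0.cas  hit  (counter 8, T0.r 7)
[15] T0.load  rd  (counter 8, T0.r 8)
[16] T0.cas  hit  (counter 9, T0.r 8)
[17] T0.load  rd  (counter 9, T0.r 9)
[18] T0.cas  hit  (counter 10, T0.r 9)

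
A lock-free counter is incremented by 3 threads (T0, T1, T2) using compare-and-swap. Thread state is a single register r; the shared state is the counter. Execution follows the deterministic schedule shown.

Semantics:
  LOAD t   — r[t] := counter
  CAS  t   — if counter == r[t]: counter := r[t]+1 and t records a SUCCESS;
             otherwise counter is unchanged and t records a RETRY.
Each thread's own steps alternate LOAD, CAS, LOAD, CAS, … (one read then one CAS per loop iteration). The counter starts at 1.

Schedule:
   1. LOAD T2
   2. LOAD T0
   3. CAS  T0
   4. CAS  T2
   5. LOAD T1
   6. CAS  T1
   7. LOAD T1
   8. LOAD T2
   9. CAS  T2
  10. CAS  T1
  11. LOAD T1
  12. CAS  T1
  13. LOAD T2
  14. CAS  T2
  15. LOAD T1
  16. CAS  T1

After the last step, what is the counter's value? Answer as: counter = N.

1. LOAD T2 → mem=1 r[T2]=1 [LOAD]
2. LOAD T0 → mem=1 r[T0]=1 [LOAD]
3. CAS T0 → mem=2 r[T0]=1 [OK]
4. CAS T2 → mem=2 r[T2]=1 [RETRY]
5. LOAD T1 → mem=2 r[T1]=2 [LOAD]
6. CAS T1 → mem=3 r[T1]=2 [OK]
7. LOAD T1 → mem=3 r[T1]=3 [LOAD]
8. LOAD T2 → mem=3 r[T2]=3 [LOAD]
9. CAS T2 → mem=4 r[T2]=3 [OK]
10. CAS T1 → mem=4 r[T1]=3 [RETRY]
11. LOAD T1 → mem=4 r[T1]=4 [LOAD]
12. CAS T1 → mem=5 r[T1]=4 [OK]
13. LOAD T2 → mem=5 r[T2]=5 [LOAD]
14. CAS T2 → mem=6 r[T2]=5 [OK]
15. LOAD T1 → mem=6 r[T1]=6 [LOAD]
16. CAS T1 → mem=7 r[T1]=6 [OK]

counter = 7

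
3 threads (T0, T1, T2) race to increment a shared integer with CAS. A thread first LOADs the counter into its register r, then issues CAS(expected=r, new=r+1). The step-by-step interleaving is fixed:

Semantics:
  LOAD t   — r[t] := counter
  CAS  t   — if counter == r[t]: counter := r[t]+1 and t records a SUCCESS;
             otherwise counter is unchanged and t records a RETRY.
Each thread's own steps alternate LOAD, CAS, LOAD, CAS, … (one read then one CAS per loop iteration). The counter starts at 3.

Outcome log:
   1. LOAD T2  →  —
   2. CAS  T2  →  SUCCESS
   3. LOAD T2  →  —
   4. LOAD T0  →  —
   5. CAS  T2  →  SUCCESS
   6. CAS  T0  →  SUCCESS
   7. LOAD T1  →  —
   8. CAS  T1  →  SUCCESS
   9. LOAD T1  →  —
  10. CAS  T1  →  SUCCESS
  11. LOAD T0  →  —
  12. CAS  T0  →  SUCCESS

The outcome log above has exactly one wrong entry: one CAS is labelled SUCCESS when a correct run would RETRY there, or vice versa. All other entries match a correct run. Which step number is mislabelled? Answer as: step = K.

Correct run:
[1] T2.load  rd  (counter 3, T2.r 3)
[2] T2.cas  hit  (counter 4, T2.r 3)
[3] T2.load  rd  (counter 4, T2.r 4)
[4] T0.load  rd  (counter 4, T0.r 4)
[5] T2.cas  hit  (counter 5, T2.r 4)
[6] T0.cas  miss  (counter 5, T0.r 4)
[7] T1.load  rd  (counter 5, T1.r 5)
[8] T1.cas  hit  (counter 6, T1.r 5)
[9] T1.load  rd  (counter 6, T1.r 6)
[10] T1.cas  hit  (counter 7, T1.r 6)
[11] T0.load  rd  (counter 7, T0.r 7)
[12] T0.cas  hit  (counter 8, T0.r 7)
Flip is step 6.

step = 6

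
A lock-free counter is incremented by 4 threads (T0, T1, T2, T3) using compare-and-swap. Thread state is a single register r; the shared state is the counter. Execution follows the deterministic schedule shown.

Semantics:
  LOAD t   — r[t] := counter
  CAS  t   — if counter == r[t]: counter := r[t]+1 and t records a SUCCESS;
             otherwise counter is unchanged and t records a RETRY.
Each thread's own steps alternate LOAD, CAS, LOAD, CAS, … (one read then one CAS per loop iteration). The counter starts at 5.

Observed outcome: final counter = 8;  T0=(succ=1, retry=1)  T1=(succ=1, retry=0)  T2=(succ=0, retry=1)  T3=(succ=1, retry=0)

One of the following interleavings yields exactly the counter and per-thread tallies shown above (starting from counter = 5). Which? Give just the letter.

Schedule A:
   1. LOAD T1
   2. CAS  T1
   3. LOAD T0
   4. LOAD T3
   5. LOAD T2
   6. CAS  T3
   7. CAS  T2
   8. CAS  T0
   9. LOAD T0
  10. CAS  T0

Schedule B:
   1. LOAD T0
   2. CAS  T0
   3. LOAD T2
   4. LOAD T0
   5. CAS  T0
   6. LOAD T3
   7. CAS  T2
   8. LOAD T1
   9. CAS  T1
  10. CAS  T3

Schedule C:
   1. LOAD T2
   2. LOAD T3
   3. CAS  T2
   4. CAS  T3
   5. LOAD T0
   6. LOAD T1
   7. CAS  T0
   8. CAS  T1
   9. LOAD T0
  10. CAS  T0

A

Tracing schedule A:
#1 T1 reads 5
#2 T1 CAS(5→6) writes; counter now 6
#3 T0 reads 6
#4 T3 reads 6
#5 T2 reads 6
#6 T3 CAS(6→7) writes; counter now 7
#7 T2 CAS(6→7) fails; counter now 7
#8 T0 CAS(6→7) fails; counter now 7
#9 T0 reads 7
#10 T0 CAS(7→8) writes; counter now 8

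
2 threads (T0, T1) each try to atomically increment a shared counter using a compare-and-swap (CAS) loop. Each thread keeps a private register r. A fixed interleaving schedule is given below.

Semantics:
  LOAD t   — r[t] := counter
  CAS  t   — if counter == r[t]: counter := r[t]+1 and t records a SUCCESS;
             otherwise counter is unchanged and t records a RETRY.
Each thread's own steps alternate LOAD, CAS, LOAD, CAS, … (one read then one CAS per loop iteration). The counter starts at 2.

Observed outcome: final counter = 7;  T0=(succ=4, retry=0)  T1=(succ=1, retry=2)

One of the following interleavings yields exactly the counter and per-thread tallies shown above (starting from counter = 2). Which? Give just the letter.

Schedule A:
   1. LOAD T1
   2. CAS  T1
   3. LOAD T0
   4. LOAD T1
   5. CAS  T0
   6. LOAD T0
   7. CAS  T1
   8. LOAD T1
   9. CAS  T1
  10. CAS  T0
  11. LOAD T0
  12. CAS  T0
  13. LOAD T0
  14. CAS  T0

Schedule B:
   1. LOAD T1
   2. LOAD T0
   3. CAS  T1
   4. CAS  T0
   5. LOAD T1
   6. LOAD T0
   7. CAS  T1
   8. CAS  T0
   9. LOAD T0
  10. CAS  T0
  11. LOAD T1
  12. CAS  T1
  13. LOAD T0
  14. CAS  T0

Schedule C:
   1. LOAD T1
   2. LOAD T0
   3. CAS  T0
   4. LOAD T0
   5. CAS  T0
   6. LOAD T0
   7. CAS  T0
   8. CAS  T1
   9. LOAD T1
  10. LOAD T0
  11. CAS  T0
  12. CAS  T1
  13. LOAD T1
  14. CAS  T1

Run C:
step 1: T1 LOAD ⇒ load; ctr=2 reg=2
step 2: T0 LOAD ⇒ load; ctr=2 reg=2
step 3: T0 CAS ⇒ ok; ctr=3 reg=2
step 4: T0 LOAD ⇒ load; ctr=3 reg=3
step 5: T0 CAS ⇒ ok; ctr=4 reg=3
step 6: T0 LOAD ⇒ load; ctr=4 reg=4
step 7: T0 CAS ⇒ ok; ctr=5 reg=4
step 8: T1 CAS ⇒ retry; ctr=5 reg=2
step 9: T1 LOAD ⇒ load; ctr=5 reg=5
step 10: T0 LOAD ⇒ load; ctr=5 reg=5
step 11: T0 CAS ⇒ ok; ctr=6 reg=5
step 12: T1 CAS ⇒ retry; ctr=6 reg=5
step 13: T1 LOAD ⇒ load; ctr=6 reg=6
step 14: T1 CAS ⇒ ok; ctr=7 reg=6

C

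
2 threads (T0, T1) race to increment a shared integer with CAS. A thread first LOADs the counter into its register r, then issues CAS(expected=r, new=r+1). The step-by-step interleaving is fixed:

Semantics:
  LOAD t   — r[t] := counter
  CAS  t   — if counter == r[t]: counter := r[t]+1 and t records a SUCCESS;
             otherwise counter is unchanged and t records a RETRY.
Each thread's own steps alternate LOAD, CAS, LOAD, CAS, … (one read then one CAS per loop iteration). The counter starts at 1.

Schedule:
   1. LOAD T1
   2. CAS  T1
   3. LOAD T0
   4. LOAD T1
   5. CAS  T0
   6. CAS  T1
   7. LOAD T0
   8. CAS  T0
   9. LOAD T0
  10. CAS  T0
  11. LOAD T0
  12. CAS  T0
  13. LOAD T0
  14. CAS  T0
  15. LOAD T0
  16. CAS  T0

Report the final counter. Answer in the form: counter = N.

T1 LOAD — after: cnt=1, r=1 — load
T1 CAS — after: cnt=2, r=1 — ok
T0 LOAD — after: cnt=2, r=2 — load
T1 LOAD — after: cnt=2, r=2 — load
T0 CAS — after: cnt=3, r=2 — ok
T1 CAS — after: cnt=3, r=2 — retry
T0 LOAD — after: cnt=3, r=3 — load
T0 CAS — after: cnt=4, r=3 — ok
T0 LOAD — after: cnt=4, r=4 — load
T0 CAS — after: cnt=5, r=4 — ok
T0 LOAD — after: cnt=5, r=5 — load
T0 CAS — after: cnt=6, r=5 — ok
T0 LOAD — after: cnt=6, r=6 — load
T0 CAS — after: cnt=7, r=6 — ok
T0 LOAD — after: cnt=7, r=7 — load
T0 CAS — after: cnt=8, r=7 — ok

counter = 8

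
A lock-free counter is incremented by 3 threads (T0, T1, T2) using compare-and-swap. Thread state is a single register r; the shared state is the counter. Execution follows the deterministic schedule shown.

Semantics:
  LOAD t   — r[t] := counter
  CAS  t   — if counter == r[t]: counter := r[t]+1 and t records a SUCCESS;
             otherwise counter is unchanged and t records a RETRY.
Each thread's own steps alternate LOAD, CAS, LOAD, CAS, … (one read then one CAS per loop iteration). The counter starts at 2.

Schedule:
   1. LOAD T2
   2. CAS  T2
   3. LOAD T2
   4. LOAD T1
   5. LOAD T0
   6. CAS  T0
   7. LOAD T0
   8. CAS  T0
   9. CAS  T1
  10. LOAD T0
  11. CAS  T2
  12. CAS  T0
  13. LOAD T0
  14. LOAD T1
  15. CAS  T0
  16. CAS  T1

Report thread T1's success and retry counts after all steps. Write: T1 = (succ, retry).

T1 = (0, 2)

1. LOAD T2 → mem=2 r[T2]=2 [LOAD]
2. CAS T2 → mem=3 r[T2]=2 [OK]
3. LOAD T2 → mem=3 r[T2]=3 [LOAD]
4. LOAD T1 → mem=3 r[T1]=3 [LOAD]
5. LOAD T0 → mem=3 r[T0]=3 [LOAD]
6. CAS T0 → mem=4 r[T0]=3 [OK]
7. LOAD T0 → mem=4 r[T0]=4 [LOAD]
8. CAS T0 → mem=5 r[T0]=4 [OK]
9. CAS T1 → mem=5 r[T1]=3 [RETRY]
10. LOAD T0 → mem=5 r[T0]=5 [LOAD]
11. CAS T2 → mem=5 r[T2]=3 [RETRY]
12. CAS T0 → mem=6 r[T0]=5 [OK]
13. LOAD T0 → mem=6 r[T0]=6 [LOAD]
14. LOAD T1 → mem=6 r[T1]=6 [LOAD]
15. CAS T0 → mem=7 r[T0]=6 [OK]
16. CAS T1 → mem=7 r[T1]=6 [RETRY]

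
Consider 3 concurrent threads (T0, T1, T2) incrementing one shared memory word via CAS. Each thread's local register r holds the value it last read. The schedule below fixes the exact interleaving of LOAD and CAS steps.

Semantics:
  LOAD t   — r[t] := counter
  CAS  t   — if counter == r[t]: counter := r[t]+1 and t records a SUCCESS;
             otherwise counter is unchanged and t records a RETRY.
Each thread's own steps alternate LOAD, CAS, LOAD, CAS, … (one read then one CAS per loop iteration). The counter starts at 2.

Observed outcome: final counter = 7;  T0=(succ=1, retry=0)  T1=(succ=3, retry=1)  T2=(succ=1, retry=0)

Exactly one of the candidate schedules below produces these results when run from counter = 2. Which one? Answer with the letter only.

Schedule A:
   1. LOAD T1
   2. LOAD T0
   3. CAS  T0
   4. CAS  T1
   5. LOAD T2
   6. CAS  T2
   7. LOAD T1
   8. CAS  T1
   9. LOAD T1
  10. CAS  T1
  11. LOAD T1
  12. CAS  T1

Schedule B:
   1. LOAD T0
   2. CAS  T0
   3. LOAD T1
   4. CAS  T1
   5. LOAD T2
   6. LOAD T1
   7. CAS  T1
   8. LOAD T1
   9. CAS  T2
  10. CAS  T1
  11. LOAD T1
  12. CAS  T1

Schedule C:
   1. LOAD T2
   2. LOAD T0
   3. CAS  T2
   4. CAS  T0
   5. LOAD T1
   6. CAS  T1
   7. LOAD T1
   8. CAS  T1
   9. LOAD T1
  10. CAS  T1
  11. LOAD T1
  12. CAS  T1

A

Simulating candidate A:
#1 T1 reads 2
#2 T0 reads 2
#3 T0 CAS(2→3) writes; counter now 3
#4 T1 CAS(2→3) fails; counter now 3
#5 T2 reads 3
#6 T2 CAS(3→4) writes; counter now 4
#7 T1 reads 4
#8 T1 CAS(4→5) writes; counter now 5
#9 T1 reads 5
#10 T1 CAS(5→6) writes; counter now 6
#11 T1 reads 6
#12 T1 CAS(6→7) writes; counter now 7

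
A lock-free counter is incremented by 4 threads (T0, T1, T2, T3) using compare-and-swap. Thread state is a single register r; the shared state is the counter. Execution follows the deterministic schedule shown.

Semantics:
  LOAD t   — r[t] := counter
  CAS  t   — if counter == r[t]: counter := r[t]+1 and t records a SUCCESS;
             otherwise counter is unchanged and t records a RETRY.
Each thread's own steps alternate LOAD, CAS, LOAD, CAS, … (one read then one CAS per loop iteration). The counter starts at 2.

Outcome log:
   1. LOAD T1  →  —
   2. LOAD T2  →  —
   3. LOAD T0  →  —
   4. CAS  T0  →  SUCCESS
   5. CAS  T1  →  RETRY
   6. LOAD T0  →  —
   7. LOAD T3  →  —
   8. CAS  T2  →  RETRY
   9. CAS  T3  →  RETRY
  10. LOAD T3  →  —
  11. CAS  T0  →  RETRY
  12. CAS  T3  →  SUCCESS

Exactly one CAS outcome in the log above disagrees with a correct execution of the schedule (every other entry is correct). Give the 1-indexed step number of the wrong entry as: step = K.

Re-executing:
[1] T1.load  rd  (counter 2, T1.r 2)
[2] T2.load  rd  (counter 2, T2.r 2)
[3] T0.load  rd  (counter 2, T0.r 2)
[4] T0.cas  hit  (counter 3, T0.r 2)
[5] T1.cas  miss  (counter 3, T1.r 2)
[6] T0.load  rd  (counter 3, T0.r 3)
[7] T3.load  rd  (counter 3, T3.r 3)
[8] T2.cas  miss  (counter 3, T2.r 2)
[9] T3.cas  hit  (counter 4, T3.r 3)
[10] T3.load  rd  (counter 4, T3.r 4)
[11] T0.cas  miss  (counter 4, T0.r 3)
[12] T3.cas  hit  (counter 5, T3.r 4)
Log disagrees first at step 9.

step = 9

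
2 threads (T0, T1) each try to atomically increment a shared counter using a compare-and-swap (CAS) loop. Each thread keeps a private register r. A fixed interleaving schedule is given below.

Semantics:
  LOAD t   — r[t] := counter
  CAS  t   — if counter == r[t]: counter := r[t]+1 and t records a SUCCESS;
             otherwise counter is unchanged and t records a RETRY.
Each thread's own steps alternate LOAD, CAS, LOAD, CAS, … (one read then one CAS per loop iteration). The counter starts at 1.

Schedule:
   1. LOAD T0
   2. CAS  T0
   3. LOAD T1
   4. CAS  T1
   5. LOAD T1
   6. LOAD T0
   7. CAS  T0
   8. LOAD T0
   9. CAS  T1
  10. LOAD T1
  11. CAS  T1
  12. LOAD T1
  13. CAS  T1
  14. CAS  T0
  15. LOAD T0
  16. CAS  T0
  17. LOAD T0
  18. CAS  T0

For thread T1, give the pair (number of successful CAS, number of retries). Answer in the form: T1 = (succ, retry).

#1 T0 reads 1
#2 T0 CAS(1→2) writes; counter now 2
#3 T1 reads 2
#4 T1 CAS(2→3) writes; counter now 3
#5 T1 reads 3
#6 T0 reads 3
#7 T0 CAS(3→4) writes; counter now 4
#8 T0 reads 4
#9 T1 CAS(3→4) fails; counter now 4
#10 T1 reads 4
#11 T1 CAS(4→5) writes; counter now 5
#12 T1 reads 5
#13 T1 CAS(5→6) writes; counter now 6
#14 T0 CAS(4→5) fails; counter now 6
#15 T0 reads 6
#16 T0 CAS(6→7) writes; counter now 7
#17 T0 reads 7
#18 T0 CAS(7→8) writes; counter now 8

T1 = (3, 1)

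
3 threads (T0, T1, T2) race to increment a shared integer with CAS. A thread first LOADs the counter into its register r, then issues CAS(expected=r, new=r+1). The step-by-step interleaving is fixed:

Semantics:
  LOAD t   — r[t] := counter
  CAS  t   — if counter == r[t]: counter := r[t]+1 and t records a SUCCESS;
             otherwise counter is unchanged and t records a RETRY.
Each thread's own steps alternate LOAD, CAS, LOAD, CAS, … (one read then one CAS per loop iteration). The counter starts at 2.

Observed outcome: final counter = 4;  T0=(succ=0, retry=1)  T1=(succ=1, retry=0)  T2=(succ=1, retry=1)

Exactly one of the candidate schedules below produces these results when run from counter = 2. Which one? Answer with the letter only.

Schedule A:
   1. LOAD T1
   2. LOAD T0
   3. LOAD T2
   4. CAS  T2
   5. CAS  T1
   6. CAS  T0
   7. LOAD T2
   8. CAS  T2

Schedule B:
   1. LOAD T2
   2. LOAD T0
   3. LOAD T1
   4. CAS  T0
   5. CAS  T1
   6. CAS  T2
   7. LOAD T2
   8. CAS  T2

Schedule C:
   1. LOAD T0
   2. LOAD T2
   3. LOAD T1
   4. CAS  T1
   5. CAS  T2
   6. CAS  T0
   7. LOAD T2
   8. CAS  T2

Run C:
1. LOAD T0 → mem=2 r[T0]=2 [LOAD]
2. LOAD T2 → mem=2 r[T2]=2 [LOAD]
3. LOAD T1 → mem=2 r[T1]=2 [LOAD]
4. CAS T1 → mem=3 r[T1]=2 [OK]
5. CAS T2 → mem=3 r[T2]=2 [RETRY]
6. CAS T0 → mem=3 r[T0]=2 [RETRY]
7. LOAD T2 → mem=3 r[T2]=3 [LOAD]
8. CAS T2 → mem=4 r[T2]=3 [OK]

C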